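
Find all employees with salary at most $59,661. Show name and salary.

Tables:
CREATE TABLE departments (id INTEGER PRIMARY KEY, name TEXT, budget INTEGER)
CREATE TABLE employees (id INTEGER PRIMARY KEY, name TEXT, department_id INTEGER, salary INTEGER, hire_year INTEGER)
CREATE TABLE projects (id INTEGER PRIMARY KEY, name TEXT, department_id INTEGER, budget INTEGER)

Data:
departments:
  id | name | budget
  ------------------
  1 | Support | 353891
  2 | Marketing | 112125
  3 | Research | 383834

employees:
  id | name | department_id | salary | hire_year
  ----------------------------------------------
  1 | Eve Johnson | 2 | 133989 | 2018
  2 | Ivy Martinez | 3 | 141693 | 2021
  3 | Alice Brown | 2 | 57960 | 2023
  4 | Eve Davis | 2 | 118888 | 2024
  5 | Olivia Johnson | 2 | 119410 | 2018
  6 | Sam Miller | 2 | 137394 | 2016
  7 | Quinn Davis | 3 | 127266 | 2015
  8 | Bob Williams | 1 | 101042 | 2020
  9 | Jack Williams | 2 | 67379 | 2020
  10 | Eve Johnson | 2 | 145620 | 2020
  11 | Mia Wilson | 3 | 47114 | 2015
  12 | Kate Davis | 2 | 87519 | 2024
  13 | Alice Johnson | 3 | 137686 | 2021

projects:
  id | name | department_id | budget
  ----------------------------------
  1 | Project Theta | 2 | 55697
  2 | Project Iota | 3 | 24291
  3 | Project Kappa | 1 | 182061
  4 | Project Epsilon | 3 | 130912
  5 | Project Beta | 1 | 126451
SELECT name, salary FROM employees WHERE salary <= 59661

Execution result:
name | salary
Alice Brown | 57960
Mia Wilson | 47114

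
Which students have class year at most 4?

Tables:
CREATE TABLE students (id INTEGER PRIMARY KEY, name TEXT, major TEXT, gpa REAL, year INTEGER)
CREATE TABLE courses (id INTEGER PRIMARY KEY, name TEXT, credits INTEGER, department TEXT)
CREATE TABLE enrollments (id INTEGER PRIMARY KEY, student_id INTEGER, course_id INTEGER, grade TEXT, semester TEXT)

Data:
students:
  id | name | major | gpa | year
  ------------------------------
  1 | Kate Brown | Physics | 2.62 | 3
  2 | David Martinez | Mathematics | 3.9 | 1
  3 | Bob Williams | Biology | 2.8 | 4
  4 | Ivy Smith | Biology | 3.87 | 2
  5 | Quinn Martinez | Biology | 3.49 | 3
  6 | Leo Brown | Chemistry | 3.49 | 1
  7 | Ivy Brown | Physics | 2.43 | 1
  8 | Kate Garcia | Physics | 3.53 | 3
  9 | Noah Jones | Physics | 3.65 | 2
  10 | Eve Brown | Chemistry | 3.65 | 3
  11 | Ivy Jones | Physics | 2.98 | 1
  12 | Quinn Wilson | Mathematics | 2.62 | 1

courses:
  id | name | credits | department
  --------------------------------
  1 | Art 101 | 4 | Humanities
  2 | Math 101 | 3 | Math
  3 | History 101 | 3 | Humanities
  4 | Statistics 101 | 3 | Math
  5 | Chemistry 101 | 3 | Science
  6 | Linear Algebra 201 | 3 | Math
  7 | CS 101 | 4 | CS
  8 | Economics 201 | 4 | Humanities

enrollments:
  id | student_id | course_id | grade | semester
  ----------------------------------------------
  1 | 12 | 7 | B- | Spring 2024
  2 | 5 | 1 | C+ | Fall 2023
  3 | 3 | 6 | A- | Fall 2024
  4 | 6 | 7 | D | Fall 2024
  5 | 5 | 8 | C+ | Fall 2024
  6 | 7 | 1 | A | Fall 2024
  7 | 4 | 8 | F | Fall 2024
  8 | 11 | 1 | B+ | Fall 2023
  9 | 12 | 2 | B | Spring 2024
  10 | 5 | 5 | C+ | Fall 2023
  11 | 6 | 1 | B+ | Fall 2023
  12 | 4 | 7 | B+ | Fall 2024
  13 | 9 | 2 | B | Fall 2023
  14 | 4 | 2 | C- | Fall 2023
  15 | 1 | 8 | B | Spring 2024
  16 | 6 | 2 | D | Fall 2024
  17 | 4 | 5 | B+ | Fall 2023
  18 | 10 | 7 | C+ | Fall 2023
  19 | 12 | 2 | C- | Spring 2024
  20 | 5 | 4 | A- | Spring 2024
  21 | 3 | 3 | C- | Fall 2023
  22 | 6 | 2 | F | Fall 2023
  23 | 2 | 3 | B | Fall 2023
SELECT name, year FROM students WHERE year <= 4

Execution result:
name | year
Kate Brown | 3
David Martinez | 1
Bob Williams | 4
Ivy Smith | 2
Quinn Martinez | 3
Leo Brown | 1
Ivy Brown | 1
Kate Garcia | 3
Noah Jones | 2
Eve Brown | 3
Ivy Jones | 1
Quinn Wilson | 1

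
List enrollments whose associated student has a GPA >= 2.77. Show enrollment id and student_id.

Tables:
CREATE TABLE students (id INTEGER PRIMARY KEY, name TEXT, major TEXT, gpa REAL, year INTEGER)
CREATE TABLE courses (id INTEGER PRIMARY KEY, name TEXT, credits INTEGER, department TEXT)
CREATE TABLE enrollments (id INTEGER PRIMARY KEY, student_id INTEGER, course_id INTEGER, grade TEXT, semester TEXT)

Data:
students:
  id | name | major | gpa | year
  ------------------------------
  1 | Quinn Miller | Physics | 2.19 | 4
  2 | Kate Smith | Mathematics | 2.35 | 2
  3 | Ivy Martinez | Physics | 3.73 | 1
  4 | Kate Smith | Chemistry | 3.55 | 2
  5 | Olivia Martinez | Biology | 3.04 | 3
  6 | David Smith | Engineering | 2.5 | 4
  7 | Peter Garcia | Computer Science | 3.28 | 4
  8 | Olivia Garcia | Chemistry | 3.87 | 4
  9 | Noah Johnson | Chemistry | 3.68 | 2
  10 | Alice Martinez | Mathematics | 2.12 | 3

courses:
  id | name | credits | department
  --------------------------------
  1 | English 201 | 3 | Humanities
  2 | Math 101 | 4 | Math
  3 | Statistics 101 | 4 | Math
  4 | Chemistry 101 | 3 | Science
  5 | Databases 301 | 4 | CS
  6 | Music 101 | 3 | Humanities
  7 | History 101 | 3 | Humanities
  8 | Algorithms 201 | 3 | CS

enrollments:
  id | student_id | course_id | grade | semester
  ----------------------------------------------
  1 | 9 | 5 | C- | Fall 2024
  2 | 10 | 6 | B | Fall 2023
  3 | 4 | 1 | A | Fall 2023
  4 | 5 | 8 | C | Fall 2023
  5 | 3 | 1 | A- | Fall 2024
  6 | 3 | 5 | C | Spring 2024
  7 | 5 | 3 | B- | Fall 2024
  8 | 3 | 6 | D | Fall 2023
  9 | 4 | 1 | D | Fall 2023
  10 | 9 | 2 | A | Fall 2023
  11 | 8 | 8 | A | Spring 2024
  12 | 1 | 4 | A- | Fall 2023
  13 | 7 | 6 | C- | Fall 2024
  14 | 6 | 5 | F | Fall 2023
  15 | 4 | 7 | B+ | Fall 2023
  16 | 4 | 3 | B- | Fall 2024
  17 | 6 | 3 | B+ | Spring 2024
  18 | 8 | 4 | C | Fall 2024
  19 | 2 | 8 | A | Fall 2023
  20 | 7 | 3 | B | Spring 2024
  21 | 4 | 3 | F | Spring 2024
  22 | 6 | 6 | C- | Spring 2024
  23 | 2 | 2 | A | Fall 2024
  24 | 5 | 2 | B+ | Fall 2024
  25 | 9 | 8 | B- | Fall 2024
SELECT id, student_id FROM enrollments WHERE student_id IN (SELECT id FROM students WHERE gpa >= 2.77)

Execution result:
id | student_id
1 | 9
3 | 4
4 | 5
5 | 3
6 | 3
7 | 5
8 | 3
9 | 4
10 | 9
11 | 8
13 | 7
15 | 4
16 | 4
18 | 8
20 | 7
21 | 4
24 | 5
25 | 9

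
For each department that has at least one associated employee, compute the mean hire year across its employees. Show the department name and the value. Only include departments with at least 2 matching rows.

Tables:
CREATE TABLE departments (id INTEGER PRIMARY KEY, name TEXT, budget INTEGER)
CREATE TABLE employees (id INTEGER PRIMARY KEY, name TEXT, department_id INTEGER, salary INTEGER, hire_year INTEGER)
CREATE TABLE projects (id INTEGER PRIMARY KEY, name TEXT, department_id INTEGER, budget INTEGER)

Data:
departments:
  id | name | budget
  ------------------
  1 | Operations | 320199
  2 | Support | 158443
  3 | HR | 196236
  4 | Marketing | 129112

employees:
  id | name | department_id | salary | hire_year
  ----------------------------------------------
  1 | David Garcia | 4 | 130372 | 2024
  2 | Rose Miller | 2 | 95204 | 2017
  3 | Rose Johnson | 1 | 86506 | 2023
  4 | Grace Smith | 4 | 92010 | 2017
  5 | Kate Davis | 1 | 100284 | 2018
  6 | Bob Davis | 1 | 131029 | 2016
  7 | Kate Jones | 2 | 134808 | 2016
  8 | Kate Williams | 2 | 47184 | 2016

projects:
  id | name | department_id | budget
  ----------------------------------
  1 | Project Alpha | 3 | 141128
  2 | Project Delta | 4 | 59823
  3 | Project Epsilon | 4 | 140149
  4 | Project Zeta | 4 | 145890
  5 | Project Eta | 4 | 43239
SELECT p.name, AVG(c.hire_year) AS avg_hire_year FROM employees c JOIN departments p ON c.department_id = p.id GROUP BY p.id, p.name HAVING COUNT(*) >= 2

Execution result:
name | avg_hire_year
Operations | 2019.00
Support | 2016.33
Marketing | 2020.50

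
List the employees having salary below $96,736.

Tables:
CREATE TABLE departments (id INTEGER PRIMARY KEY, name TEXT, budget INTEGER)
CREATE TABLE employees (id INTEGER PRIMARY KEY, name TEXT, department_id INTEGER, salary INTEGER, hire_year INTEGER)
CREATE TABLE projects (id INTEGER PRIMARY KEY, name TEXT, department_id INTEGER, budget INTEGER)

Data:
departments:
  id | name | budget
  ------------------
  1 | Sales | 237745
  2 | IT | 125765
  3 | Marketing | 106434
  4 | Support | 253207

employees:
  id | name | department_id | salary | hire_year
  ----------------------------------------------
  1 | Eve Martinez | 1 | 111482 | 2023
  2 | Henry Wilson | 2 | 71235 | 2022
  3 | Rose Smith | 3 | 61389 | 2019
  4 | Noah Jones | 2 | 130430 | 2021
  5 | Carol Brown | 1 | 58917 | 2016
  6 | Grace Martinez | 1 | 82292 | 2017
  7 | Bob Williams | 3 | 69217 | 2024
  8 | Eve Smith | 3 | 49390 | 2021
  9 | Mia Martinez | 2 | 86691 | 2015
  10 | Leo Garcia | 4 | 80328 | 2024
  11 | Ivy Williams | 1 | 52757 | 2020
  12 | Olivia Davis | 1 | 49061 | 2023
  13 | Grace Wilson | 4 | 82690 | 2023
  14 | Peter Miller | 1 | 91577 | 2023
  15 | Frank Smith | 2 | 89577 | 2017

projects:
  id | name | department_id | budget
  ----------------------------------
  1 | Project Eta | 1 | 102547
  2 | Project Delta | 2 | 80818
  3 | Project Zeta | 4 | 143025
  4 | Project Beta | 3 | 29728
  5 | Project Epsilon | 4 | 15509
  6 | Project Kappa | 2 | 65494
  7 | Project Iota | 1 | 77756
SELECT name, salary FROM employees WHERE salary < 96736

Execution result:
name | salary
Henry Wilson | 71235
Rose Smith | 61389
Carol Brown | 58917
Grace Martinez | 82292
Bob Williams | 69217
Eve Smith | 49390
Mia Martinez | 86691
Leo Garcia | 80328
Ivy Williams | 52757
Olivia Davis | 49061
Grace Wilson | 82690
Peter Miller | 91577
Frank Smith | 89577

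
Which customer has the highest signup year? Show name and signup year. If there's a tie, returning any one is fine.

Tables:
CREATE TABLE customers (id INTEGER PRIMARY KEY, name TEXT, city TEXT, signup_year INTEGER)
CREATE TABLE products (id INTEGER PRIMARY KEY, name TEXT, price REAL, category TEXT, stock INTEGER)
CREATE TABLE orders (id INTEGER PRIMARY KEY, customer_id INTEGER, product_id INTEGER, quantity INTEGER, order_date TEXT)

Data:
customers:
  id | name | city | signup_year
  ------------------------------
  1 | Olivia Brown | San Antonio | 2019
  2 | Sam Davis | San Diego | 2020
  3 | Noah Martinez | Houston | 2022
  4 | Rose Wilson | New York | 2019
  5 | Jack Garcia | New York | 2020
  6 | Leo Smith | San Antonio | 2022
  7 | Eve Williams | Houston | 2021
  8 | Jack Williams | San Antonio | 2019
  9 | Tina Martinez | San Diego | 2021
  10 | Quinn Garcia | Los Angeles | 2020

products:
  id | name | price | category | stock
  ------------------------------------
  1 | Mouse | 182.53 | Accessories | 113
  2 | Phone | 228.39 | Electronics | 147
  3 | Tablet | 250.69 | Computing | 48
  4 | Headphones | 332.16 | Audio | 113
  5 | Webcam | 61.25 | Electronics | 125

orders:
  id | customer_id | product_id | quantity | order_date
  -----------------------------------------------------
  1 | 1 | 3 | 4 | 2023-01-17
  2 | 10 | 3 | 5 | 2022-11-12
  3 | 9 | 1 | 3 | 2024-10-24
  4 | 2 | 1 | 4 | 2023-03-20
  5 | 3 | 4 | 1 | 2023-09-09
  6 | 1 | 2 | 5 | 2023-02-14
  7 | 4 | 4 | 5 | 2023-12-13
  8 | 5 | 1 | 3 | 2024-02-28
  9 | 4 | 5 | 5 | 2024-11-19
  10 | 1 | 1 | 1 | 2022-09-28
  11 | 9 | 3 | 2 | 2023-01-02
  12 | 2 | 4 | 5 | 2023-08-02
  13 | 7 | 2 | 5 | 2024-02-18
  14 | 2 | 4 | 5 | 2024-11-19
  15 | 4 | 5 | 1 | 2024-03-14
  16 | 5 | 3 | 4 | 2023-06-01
SELECT name, signup_year FROM customers ORDER BY signup_year DESC LIMIT 1

Execution result:
name | signup_year
Noah Martinez | 2022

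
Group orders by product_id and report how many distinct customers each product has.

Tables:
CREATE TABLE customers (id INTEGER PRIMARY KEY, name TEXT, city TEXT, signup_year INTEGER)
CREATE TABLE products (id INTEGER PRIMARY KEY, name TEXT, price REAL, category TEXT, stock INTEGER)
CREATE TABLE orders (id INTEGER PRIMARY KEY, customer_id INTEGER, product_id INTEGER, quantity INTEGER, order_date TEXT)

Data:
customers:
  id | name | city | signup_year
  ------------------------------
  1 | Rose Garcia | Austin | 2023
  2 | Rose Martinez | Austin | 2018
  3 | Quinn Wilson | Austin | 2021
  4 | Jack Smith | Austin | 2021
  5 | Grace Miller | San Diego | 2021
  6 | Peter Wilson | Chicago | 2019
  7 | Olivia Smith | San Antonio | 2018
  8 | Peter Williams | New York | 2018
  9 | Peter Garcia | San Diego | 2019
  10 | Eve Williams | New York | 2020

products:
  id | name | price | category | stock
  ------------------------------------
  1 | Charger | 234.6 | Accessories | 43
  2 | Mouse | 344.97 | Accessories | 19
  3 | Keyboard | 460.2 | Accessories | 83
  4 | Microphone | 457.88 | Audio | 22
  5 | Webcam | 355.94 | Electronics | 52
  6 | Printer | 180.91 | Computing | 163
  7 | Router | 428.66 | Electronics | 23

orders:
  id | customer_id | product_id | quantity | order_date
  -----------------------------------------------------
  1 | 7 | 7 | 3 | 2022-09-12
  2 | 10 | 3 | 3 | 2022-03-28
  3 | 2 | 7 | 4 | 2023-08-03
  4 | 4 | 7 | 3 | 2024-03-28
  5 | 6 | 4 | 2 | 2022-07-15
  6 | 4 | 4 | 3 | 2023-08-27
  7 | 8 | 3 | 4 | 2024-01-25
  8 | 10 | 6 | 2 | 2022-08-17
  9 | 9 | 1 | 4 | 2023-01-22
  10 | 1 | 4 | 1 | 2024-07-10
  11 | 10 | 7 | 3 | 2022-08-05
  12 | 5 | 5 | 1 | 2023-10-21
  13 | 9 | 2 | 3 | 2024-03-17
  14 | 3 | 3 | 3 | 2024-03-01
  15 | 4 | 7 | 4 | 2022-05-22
SELECT product_id, COUNT(DISTINCT customer_id) AS distinct_customer_count FROM orders GROUP BY product_id

Execution result:
product_id | distinct_customer_count
1 | 1
2 | 1
3 | 3
4 | 3
5 | 1
6 | 1
7 | 4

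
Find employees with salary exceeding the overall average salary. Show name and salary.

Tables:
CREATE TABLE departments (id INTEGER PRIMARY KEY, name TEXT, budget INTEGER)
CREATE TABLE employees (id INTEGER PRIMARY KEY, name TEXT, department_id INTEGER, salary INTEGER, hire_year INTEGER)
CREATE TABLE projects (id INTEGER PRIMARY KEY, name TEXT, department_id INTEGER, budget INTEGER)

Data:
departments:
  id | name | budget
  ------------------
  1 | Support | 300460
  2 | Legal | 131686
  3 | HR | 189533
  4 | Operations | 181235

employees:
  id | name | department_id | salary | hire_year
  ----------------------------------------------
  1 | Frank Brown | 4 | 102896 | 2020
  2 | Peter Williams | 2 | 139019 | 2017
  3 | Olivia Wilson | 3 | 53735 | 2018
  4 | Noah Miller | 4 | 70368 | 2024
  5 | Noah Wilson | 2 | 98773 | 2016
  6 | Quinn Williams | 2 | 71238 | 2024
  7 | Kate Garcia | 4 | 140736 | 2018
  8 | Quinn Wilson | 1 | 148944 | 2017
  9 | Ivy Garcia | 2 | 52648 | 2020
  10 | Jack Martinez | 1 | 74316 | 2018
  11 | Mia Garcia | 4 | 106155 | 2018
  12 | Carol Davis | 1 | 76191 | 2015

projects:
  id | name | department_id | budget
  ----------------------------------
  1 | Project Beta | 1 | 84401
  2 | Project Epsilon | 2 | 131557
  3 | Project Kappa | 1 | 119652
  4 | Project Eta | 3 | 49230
SELECT name, salary FROM employees WHERE salary > (SELECT AVG(salary) FROM employees)

Execution result:
name | salary
Frank Brown | 102896
Peter Williams | 139019
Noah Wilson | 98773
Kate Garcia | 140736
Quinn Wilson | 148944
Mia Garcia | 106155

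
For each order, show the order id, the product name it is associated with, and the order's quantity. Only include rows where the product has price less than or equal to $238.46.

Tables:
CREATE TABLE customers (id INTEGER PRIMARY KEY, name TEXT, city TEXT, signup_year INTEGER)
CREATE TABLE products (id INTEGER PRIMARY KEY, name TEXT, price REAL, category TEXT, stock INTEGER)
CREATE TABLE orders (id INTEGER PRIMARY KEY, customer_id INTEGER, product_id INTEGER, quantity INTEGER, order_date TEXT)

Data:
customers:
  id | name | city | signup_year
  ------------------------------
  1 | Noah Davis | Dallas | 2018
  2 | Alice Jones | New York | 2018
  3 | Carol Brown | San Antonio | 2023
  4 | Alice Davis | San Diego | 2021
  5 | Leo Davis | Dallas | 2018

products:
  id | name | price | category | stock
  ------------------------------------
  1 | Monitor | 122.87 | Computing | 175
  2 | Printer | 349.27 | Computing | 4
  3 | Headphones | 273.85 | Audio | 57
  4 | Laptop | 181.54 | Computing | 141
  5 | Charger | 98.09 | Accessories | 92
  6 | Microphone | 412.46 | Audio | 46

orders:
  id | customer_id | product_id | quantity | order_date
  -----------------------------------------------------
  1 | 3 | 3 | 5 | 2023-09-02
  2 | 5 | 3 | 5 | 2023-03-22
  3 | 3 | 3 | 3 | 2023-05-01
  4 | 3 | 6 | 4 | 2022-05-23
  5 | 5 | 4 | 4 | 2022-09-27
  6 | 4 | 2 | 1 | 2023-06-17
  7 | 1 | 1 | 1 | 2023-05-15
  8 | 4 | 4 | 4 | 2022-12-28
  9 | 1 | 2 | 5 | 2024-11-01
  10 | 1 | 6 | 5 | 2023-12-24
SELECT c.id, p.name AS product, c.quantity FROM orders c JOIN products p ON c.product_id = p.id WHERE p.price <= 238.46

Execution result:
id | product | quantity
5 | Laptop | 4
7 | Monitor | 1
8 | Laptop | 4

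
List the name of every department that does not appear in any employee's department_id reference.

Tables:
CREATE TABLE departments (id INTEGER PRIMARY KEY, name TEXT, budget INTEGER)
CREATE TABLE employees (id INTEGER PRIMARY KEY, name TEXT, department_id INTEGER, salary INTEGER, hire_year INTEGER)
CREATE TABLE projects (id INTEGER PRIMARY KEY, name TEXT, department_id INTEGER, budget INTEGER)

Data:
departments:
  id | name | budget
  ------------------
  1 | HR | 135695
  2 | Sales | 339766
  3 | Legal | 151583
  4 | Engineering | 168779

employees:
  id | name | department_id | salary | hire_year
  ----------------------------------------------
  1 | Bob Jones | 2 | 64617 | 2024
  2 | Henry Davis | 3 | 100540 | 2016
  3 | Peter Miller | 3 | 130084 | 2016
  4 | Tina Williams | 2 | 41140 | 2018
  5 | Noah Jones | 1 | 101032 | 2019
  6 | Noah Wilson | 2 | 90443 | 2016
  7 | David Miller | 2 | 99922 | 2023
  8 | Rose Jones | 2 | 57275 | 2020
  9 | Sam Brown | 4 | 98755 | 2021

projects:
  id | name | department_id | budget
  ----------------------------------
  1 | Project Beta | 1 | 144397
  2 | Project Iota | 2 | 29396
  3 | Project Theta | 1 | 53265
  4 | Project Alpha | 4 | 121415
SELECT p.name FROM departments p LEFT JOIN employees c ON c.department_id = p.id WHERE c.id IS NULL

Execution result:
(no rows)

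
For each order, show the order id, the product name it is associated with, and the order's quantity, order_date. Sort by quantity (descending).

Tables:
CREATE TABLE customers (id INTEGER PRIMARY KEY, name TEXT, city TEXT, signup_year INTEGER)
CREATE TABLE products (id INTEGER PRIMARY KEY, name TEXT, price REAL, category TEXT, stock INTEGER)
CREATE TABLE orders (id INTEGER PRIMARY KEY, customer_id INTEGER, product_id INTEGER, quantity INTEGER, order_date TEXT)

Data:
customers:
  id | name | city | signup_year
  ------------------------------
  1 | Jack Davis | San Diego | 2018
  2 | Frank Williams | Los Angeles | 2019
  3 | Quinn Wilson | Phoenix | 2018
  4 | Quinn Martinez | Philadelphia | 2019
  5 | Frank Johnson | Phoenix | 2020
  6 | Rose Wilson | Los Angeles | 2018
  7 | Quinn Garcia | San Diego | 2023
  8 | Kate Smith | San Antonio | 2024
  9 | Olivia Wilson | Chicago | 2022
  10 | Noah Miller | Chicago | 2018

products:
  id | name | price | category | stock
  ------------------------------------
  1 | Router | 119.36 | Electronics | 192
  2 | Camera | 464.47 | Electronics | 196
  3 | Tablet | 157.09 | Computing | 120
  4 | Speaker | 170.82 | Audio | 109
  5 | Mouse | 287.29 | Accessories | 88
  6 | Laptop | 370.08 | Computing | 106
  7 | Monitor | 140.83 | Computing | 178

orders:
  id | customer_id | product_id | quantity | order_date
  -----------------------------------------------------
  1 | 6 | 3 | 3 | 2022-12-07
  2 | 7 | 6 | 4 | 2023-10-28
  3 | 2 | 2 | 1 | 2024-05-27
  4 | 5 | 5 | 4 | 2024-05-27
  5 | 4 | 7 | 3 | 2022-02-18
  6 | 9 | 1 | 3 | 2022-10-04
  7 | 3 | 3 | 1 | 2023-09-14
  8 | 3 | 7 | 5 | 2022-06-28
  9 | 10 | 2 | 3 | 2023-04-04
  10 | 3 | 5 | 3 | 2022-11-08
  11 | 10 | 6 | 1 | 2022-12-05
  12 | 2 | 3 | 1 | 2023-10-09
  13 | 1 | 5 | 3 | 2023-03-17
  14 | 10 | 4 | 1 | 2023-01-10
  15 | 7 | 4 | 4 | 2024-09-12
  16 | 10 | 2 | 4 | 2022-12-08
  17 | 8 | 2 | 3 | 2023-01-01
SELECT c.id, p.name AS product, c.quantity, c.order_date FROM orders c JOIN products p ON c.product_id = p.id ORDER BY c.quantity DESC

Execution result:
id | product | quantity | order_date
8 | Monitor | 5 | 2022-06-28
2 | Laptop | 4 | 2023-10-28
4 | Mouse | 4 | 2024-05-27
15 | Speaker | 4 | 2024-09-12
16 | Camera | 4 | 2022-12-08
1 | Tablet | 3 | 2022-12-07
5 | Monitor | 3 | 2022-02-18
6 | Router | 3 | 2022-10-04
9 | Camera | 3 | 2023-04-04
10 | Mouse | 3 | 2022-11-08
13 | Mouse | 3 | 2023-03-17
17 | Camera | 3 | 2023-01-01
3 | Camera | 1 | 2024-05-27
7 | Tablet | 1 | 2023-09-14
11 | Laptop | 1 | 2022-12-05
12 | Tablet | 1 | 2023-10-09
14 | Speaker | 1 | 2023-01-10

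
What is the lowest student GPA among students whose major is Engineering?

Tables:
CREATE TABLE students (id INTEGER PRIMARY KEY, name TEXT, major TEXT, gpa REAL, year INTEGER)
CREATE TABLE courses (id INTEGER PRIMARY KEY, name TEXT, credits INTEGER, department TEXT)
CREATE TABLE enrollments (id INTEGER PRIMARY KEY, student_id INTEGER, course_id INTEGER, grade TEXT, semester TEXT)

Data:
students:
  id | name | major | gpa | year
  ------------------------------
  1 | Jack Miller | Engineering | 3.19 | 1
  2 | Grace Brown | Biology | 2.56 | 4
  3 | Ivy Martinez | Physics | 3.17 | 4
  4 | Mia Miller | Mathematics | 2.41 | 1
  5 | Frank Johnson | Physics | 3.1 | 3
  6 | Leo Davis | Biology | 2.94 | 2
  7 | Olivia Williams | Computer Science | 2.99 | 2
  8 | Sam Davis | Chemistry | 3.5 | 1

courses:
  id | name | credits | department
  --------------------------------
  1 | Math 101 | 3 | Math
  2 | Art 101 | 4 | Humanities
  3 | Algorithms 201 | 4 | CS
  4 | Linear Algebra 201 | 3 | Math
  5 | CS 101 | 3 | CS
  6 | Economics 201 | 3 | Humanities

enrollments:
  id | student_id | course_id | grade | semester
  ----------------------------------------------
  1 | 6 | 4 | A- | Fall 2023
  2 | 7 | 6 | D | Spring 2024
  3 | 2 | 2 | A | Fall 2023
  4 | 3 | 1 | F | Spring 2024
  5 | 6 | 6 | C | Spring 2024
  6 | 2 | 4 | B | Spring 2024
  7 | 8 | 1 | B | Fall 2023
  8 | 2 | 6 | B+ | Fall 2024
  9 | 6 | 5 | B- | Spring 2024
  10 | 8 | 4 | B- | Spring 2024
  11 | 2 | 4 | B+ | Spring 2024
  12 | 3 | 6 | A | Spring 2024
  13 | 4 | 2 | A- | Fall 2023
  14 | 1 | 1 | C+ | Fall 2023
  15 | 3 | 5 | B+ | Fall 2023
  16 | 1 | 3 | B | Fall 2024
SELECT MIN(gpa) FROM students WHERE major = 'Engineering'

Execution result:
3.19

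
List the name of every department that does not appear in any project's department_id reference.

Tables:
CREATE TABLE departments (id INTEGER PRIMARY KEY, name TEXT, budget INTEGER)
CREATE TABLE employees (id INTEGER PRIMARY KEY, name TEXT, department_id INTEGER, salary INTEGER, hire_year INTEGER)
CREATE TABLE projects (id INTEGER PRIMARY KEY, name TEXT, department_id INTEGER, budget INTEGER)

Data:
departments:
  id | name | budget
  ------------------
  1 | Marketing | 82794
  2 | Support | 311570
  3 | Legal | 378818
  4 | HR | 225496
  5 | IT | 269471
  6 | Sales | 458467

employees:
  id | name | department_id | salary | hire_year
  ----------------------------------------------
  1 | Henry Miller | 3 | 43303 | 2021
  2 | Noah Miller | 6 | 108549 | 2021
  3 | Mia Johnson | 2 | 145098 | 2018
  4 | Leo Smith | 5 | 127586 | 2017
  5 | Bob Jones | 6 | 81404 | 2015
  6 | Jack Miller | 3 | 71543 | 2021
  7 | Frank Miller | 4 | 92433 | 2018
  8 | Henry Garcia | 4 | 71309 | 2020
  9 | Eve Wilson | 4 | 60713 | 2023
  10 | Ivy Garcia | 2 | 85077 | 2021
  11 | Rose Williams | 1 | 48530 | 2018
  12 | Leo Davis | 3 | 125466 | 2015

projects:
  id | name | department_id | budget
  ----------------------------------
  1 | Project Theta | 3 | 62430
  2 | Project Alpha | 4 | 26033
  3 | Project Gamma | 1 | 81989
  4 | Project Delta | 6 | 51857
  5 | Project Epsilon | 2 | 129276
SELECT p.name FROM departments p LEFT JOIN projects c ON c.department_id = p.id WHERE c.id IS NULL

Execution result:
IT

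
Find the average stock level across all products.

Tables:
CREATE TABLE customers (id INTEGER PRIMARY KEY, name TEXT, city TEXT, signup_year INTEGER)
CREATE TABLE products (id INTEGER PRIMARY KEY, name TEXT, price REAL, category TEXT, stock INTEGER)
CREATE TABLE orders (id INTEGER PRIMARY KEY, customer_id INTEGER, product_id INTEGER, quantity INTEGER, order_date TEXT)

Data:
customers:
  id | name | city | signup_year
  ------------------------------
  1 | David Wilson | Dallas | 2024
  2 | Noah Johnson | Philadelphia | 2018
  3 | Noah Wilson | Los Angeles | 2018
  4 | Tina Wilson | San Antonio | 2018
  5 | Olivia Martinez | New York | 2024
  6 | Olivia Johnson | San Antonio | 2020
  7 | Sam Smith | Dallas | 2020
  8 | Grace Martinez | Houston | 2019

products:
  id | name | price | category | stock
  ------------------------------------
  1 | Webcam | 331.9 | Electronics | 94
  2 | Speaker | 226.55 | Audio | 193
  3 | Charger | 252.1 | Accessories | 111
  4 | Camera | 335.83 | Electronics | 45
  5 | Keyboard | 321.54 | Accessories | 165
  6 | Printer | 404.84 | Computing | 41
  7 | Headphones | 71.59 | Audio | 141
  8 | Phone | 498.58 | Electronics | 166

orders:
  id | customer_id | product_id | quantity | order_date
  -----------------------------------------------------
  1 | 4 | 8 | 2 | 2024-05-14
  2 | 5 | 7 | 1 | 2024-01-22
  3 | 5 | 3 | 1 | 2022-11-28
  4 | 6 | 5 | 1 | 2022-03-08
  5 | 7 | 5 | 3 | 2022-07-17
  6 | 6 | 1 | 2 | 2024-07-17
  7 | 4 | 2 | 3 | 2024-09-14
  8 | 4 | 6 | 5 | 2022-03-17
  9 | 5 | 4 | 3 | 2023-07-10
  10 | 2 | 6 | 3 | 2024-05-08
SELECT AVG(stock) FROM products

Execution result:
119.50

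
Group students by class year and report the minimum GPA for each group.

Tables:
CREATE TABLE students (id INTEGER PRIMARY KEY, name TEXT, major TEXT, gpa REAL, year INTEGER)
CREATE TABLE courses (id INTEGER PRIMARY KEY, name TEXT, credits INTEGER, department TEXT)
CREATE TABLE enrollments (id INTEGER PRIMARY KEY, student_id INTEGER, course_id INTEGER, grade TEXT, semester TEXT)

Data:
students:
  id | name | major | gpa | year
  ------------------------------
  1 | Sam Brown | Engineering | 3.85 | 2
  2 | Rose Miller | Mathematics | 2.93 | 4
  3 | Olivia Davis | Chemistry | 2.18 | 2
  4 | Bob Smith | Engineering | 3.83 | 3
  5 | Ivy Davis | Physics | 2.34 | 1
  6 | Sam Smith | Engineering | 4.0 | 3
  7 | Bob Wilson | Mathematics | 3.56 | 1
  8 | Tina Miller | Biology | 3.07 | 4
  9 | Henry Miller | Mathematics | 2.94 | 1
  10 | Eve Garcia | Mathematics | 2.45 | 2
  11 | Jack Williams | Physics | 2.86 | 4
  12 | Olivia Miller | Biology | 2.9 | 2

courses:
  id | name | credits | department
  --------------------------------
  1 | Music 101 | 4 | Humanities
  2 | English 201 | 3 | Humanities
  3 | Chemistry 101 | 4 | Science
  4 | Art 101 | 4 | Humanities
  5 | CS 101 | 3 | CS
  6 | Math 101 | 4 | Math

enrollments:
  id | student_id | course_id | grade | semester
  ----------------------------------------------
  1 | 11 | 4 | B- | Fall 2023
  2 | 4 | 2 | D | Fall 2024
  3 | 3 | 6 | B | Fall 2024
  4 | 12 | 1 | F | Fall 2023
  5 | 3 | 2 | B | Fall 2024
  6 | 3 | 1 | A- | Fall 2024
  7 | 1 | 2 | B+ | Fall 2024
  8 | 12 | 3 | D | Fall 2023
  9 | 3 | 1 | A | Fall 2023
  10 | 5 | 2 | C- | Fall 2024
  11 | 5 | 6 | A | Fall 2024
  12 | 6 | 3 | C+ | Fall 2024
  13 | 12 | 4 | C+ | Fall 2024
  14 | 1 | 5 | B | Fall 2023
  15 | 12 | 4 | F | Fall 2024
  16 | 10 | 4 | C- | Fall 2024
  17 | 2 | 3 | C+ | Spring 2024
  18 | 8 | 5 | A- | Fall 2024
SELECT year, MIN(gpa) AS min_gpa FROM students GROUP BY year

Execution result:
year | min_gpa
1 | 2.34
2 | 2.18
3 | 3.83
4 | 2.86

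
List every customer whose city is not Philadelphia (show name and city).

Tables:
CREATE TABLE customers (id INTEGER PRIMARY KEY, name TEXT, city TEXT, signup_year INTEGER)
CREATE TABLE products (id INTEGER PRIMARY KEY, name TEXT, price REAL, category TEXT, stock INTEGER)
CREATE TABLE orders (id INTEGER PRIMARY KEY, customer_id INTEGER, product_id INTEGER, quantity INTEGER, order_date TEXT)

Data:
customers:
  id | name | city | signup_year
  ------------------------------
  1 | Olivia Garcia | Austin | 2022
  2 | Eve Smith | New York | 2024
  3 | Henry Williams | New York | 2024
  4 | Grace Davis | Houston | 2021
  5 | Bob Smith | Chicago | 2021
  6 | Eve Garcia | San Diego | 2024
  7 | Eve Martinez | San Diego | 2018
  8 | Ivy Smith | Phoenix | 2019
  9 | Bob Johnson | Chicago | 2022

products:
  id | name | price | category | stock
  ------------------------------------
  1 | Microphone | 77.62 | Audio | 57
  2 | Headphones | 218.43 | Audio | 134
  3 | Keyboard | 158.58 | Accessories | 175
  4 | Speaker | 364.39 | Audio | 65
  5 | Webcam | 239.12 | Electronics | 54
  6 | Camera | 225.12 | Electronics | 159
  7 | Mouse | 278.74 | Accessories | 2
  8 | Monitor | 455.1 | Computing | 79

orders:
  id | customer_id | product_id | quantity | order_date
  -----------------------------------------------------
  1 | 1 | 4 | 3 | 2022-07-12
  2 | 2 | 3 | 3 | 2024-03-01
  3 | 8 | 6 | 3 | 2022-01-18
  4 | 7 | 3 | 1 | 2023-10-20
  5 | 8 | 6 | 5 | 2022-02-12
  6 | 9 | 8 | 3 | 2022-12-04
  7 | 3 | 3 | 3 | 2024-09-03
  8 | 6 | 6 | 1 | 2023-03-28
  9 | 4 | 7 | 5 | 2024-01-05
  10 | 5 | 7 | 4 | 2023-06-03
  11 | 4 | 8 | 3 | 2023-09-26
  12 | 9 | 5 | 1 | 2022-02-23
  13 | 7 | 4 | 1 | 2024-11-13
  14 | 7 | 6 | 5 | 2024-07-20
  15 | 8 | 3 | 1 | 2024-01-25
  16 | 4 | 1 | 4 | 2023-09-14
SELECT name, city FROM customers WHERE city <> 'Philadelphia'

Execution result:
name | city
Olivia Garcia | Austin
Eve Smith | New York
Henry Williams | New York
Grace Davis | Houston
Bob Smith | Chicago
Eve Garcia | San Diego
Eve Martinez | San Diego
Ivy Smith | Phoenix
Bob Johnson | Chicago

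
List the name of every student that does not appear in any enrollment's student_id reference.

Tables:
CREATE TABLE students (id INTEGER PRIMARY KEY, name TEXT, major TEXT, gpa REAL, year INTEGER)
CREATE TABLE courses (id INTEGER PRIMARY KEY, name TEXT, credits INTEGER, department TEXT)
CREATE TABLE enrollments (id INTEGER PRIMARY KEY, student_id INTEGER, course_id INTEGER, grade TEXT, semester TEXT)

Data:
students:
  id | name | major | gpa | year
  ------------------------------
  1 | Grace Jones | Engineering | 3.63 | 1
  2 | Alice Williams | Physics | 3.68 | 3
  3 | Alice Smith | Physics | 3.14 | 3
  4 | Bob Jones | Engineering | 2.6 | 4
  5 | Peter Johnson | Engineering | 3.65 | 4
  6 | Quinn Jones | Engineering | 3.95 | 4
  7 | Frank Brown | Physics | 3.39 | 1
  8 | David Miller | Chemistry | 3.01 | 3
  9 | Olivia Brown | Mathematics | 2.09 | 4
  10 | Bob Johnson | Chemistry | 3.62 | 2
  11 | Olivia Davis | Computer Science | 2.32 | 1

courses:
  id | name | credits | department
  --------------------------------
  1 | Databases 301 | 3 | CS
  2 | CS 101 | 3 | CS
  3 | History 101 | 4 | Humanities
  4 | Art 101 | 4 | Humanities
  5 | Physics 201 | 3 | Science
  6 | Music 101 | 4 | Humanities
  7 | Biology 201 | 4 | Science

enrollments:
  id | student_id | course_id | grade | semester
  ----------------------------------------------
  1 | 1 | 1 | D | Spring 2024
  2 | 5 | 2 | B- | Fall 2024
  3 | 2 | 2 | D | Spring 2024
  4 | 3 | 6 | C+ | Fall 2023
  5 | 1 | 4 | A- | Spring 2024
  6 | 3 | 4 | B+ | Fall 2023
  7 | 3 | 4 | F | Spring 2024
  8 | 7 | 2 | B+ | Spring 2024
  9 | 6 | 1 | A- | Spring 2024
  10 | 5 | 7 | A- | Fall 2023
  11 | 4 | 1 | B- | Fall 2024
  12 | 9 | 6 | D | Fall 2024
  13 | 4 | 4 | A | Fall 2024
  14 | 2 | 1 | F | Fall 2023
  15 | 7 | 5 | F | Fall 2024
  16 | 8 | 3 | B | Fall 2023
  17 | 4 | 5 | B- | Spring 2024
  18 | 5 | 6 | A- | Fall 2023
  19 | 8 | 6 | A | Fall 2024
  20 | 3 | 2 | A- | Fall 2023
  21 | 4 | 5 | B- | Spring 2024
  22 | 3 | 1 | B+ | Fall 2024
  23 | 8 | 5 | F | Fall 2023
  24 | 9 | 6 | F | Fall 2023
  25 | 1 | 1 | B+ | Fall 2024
SELECT p.name FROM students p LEFT JOIN enrollments c ON c.student_id = p.id WHERE c.id IS NULL

Execution result:
name
Bob Johnson
Olivia Davis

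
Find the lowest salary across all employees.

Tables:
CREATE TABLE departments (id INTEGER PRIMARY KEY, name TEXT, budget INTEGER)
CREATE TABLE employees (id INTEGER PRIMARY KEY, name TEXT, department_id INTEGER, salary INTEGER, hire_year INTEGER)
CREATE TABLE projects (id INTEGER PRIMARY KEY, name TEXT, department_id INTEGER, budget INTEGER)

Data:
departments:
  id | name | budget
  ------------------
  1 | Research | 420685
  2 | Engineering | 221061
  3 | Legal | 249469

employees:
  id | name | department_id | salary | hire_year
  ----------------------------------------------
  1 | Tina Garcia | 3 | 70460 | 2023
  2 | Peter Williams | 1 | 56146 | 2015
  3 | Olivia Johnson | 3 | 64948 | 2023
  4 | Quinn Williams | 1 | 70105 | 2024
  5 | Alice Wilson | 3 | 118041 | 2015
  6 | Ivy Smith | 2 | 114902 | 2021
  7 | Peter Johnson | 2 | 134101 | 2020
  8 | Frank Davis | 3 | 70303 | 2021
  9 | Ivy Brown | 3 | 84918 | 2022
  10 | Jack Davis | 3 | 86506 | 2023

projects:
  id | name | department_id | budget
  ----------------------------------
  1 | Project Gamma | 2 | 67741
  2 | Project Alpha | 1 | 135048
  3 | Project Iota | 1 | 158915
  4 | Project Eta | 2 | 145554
SELECT MIN(salary) FROM employees

Execution result:
56146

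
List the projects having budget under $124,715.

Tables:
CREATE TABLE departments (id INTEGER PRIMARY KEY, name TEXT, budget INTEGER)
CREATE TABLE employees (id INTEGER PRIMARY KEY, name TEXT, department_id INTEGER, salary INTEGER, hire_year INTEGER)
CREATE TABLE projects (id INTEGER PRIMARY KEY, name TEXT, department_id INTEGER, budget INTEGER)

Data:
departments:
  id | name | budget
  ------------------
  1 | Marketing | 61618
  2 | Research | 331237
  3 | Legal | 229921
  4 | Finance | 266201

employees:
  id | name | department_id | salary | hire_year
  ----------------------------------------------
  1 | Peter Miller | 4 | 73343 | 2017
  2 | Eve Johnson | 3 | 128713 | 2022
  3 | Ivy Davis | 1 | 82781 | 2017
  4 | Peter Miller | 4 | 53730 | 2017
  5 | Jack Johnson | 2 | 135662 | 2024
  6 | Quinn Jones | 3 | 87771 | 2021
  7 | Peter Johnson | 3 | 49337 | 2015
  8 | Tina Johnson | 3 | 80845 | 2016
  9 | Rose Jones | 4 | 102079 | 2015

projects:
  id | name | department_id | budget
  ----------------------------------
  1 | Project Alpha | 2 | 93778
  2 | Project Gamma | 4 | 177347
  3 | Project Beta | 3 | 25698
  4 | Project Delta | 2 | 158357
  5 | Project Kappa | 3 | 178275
SELECT name, budget FROM projects WHERE budget < 124715

Execution result:
name | budget
Project Alpha | 93778
Project Beta | 25698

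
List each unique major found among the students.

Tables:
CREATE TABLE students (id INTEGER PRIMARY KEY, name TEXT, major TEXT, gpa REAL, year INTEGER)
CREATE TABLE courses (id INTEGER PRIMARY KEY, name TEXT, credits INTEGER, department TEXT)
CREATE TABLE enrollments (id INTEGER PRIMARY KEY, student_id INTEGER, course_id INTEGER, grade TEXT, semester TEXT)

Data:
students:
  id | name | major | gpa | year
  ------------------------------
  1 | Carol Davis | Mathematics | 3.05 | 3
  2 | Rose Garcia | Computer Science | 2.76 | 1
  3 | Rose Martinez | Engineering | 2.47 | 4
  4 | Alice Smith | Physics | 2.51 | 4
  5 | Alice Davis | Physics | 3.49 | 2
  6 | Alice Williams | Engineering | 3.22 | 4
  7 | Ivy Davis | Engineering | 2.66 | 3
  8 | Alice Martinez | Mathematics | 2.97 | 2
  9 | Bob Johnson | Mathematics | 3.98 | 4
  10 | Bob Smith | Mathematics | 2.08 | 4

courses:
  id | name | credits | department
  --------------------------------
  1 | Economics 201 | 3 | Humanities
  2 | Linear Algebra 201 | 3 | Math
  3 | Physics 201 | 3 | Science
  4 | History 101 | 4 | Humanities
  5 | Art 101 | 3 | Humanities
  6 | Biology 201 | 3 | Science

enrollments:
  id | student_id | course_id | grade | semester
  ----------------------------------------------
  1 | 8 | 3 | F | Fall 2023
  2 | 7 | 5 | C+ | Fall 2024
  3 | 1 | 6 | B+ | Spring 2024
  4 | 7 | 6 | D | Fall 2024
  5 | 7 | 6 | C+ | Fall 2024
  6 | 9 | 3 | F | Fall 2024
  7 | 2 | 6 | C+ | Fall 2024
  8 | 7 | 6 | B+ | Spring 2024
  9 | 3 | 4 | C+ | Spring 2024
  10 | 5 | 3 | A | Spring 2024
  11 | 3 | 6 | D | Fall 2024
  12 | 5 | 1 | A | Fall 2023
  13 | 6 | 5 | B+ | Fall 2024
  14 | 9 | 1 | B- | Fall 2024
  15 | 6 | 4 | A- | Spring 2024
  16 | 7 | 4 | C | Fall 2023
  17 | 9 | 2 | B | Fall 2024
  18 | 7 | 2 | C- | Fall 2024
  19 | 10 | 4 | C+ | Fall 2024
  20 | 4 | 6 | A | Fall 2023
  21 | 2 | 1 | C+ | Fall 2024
SELECT DISTINCT major FROM students

Execution result:
major
Mathematics
Computer Science
Engineering
Physics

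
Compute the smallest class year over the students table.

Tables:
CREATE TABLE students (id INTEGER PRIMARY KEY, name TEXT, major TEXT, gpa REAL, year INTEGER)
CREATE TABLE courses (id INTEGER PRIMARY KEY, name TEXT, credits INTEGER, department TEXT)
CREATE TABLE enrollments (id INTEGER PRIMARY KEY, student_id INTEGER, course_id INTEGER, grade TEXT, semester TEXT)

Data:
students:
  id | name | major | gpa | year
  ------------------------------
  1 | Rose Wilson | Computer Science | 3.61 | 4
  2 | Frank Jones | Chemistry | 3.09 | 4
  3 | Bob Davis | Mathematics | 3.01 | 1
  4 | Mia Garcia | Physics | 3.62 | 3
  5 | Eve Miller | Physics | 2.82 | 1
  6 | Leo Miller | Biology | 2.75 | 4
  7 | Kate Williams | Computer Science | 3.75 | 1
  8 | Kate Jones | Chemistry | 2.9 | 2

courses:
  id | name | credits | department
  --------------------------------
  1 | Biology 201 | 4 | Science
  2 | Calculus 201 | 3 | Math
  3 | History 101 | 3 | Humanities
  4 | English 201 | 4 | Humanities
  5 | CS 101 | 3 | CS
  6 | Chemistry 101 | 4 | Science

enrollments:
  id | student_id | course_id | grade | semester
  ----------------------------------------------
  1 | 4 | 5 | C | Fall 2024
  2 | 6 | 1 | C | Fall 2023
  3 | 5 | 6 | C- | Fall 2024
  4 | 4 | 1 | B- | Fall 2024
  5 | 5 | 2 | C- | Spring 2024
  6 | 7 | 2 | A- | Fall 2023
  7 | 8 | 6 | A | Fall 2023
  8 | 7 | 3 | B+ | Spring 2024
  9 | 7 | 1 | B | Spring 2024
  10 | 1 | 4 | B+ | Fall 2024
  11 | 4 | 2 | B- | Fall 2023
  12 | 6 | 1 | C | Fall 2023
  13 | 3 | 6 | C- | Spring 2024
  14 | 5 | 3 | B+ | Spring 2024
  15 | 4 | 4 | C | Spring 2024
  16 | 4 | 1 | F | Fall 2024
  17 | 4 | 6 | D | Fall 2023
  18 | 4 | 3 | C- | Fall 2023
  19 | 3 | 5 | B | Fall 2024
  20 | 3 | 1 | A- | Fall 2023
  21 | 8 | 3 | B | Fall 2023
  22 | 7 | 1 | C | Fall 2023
SELECT MIN(year) FROM students

Execution result:
1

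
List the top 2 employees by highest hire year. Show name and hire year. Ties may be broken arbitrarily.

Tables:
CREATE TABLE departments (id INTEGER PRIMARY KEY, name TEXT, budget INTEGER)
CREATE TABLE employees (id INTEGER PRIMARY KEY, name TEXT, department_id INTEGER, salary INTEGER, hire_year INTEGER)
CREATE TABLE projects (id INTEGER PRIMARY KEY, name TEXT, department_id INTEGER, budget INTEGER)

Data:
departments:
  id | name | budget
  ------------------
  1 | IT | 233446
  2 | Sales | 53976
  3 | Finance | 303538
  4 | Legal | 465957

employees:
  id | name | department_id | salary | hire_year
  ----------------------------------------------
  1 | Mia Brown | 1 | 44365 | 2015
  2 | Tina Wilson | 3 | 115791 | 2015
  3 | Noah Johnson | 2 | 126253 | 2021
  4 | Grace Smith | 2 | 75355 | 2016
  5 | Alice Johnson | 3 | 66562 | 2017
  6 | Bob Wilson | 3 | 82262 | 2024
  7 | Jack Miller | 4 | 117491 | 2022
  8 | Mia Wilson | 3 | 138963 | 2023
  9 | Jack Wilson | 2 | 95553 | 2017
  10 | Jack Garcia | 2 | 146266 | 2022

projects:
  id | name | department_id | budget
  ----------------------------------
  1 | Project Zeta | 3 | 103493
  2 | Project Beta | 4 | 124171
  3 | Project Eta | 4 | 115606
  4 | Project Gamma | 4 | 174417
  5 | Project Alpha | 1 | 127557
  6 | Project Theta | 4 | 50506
SELECT name, hire_year FROM employees ORDER BY hire_year DESC LIMIT 2

Execution result:
name | hire_year
Bob Wilson | 2024
Mia Wilson | 2023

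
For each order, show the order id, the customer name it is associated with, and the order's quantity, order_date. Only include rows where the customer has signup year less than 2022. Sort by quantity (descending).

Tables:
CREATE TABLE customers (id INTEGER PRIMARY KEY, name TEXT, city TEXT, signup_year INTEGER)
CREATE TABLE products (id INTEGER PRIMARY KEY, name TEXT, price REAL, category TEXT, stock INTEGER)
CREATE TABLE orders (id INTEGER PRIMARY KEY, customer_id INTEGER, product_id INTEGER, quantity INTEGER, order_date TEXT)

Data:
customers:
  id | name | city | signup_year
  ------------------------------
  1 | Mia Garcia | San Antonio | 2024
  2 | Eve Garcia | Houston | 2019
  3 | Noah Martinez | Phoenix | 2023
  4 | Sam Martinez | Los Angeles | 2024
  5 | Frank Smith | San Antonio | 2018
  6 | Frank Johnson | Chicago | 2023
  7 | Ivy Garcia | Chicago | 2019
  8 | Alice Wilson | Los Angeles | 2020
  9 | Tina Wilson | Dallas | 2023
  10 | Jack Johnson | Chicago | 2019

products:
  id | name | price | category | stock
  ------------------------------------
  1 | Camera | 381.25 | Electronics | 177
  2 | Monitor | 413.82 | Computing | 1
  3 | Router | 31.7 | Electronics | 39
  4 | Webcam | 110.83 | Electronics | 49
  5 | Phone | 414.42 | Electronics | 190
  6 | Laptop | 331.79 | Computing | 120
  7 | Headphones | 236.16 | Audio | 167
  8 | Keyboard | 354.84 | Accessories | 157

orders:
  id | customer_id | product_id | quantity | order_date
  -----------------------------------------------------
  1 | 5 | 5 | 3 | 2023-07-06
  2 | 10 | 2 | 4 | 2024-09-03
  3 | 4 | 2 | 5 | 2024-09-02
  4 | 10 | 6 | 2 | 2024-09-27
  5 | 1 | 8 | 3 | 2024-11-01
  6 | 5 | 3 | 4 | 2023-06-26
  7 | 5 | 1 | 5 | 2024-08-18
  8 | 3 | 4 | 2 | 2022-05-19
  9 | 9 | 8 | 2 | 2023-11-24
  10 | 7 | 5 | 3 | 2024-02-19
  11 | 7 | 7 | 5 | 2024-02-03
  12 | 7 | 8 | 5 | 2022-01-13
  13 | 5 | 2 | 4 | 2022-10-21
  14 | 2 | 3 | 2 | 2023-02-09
SELECT c.id, p.name AS customer, c.quantity, c.order_date FROM orders c JOIN customers p ON c.customer_id = p.id WHERE p.signup_year < 2022 ORDER BY c.quantity DESC

Execution result:
id | customer | quantity | order_date
7 | Frank Smith | 5 | 2024-08-18
11 | Ivy Garcia | 5 | 2024-02-03
12 | Ivy Garcia | 5 | 2022-01-13
2 | Jack Johnson | 4 | 2024-09-03
6 | Frank Smith | 4 | 2023-06-26
13 | Frank Smith | 4 | 2022-10-21
1 | Frank Smith | 3 | 2023-07-06
10 | Ivy Garcia | 3 | 2024-02-19
4 | Jack Johnson | 2 | 2024-09-27
14 | Eve Garcia | 2 | 2023-02-09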